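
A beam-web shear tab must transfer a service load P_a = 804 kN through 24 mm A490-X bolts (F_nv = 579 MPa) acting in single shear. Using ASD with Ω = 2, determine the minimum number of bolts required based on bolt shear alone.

A_b = π·24²/4 = 452.4 mm².
Per-bolt allowable strength R_n/Ω = 579 × 452.4 × 1 / 1000 / 2 = 131 kN.
n ≥ 804 / 131 = 6.139 → use 7 bolts.

7 bolts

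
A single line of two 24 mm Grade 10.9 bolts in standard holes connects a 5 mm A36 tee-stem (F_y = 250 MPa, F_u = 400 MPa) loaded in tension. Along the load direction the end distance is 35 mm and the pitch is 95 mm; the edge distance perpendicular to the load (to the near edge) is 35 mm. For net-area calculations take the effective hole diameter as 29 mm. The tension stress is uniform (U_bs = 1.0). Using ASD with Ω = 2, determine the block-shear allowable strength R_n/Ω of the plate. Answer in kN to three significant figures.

Shear plane L_v = 35 + 1·95 = 130 mm; A_gv = 130 × 5 = 650 mm².
A_nv = (130 − 1.5·29) × 5 = 432.5 mm².
A_nt = (35 − 0.5·29) × 5 = 102.5 mm².
0.6 F_u A_nv = 103.8 kN; 0.6 F_y A_gv = 97.5 kN → shear yielding governs the shear term.
R_n = 97.5 + 1.0 × 400 × 102.5 / 1000 = 138.5 kN.
Allowable strength R_n/Ω = 138.5 / 2 = 69.2 kN.

69.2 kN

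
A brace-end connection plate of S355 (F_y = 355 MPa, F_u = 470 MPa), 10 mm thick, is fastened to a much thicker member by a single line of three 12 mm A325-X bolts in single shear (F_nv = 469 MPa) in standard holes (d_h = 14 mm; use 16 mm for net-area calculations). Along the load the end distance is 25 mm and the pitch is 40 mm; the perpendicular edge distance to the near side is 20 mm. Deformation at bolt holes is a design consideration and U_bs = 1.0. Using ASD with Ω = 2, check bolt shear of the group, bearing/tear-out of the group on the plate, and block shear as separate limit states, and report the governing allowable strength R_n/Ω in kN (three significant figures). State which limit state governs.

79.6 kN (bolt shear governs)

Bolt shear: A_b = π·12²/4 = 113.1 mm²; R_n = 469 × 113.1 × 3 × 1 / 1000 = 159.1 kN → 159.1 / 2 = 79.6 kN.
Bearing: edge l_c = 18, r_n = 101.5 kN; interior l_c = 26, r_n = 135.4 kN; R_n = 101.5 + 2·135.4 = 372.2 kN → 186 kN.
Block shear: A_gv = 1050, A_nv = 650, A_nt = 120 mm²; R_n = min(0.6F_uA_nv, 0.6F_yA_gv) + U_bs·F_u·A_nt = 239.7 kN → 120 kN.
Bolt shear governs: 79.6 kN.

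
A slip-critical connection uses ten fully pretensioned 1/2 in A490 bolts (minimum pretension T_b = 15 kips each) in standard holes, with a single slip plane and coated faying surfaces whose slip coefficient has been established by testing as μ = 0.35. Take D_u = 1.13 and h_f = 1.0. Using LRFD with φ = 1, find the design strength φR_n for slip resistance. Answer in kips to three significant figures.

R_n = μ · D_u · h_f · T_b · n_s · n_b = 0.35 × 1.13 × 1.0 × 15 × 1 × 10 = 59.32 kips.
Design strength φR_n = 1 × 59.32 = 59.3 kips.

59.3 kips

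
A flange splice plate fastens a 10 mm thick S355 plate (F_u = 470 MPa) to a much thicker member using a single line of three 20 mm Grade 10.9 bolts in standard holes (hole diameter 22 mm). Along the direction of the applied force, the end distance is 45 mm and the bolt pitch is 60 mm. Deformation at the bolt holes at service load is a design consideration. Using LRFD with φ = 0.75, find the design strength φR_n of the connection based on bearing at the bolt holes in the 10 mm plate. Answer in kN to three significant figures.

Per bolt r_n = 1.2 l_c t F_u ≤ 2.4 d t F_u; upper limit = 2.4 × 20 × 10 × 470 / 1000 = 225.6 kN.
Edge bolt: l_c = 45 − 22/2 = 34 mm → 1.2 × 34 × 10 × 470 / 1000 = 191.8 → r_n = 191.8 kN.
Interior bolts: l_c = 60 − 22 = 38 mm → 1.2 × 38 × 10 × 470 / 1000 = 214.3 → r_n = 214.3 kN.
R_n = 1 × 191.8 + 2 × 214.3 = 620.4 kN.
Design strength φR_n = 0.75 × 620.4 = 465 kN.

465 kN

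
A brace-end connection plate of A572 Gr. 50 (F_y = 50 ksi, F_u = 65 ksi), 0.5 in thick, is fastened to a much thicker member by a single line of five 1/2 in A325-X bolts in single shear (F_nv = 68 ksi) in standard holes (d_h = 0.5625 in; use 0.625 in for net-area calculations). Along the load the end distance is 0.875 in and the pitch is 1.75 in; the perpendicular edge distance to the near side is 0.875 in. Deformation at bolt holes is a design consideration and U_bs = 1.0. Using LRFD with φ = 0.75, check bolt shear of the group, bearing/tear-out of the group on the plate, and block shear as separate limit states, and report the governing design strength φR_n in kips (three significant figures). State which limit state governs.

50.1 kips (bolt shear governs)

Bolt shear: A_b = π·0.5²/4 = 0.1963 in²; R_n = 68 × 0.1963 × 5 × 1 = 66.76 kips → 0.75 × 66.76 = 50.1 kips.
Bearing: edge l_c = 0.5938, r_n = 23.16 kips; interior l_c = 1.188, r_n = 39 kips; R_n = 23.16 + 4·39 = 179.2 kips → 134 kips.
Block shear: A_gv = 3.938, A_nv = 2.531, A_nt = 0.2812 in²; R_n = min(0.6F_uA_nv, 0.6F_yA_gv) + U_bs·F_u·A_nt = 117 kips → 87.8 kips.
Bolt shear governs: 50.1 kips.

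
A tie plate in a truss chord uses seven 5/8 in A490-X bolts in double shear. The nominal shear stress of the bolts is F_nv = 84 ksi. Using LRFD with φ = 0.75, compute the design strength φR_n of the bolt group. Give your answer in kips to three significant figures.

A_b = π × 0.625² / 4 = 0.3068 in².
R_n = F_nv · A_b · n · n_s = 84 × 0.3068 × 7 × 2 = 360.8 kips.
Design strength φR_n = 0.75 × 360.8 = 271 kips.

271 kips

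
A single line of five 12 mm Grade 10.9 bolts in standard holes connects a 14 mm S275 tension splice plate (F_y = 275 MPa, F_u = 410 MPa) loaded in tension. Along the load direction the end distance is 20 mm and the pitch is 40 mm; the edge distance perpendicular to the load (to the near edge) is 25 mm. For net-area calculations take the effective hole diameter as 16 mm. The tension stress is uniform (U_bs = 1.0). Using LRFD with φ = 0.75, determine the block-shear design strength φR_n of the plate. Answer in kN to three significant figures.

352 kN

Shear plane L_v = 20 + 4·40 = 180 mm; A_gv = 180 × 14 = 2520 mm².
A_nv = (180 − 4.5·16) × 14 = 1512 mm².
A_nt = (25 − 0.5·16) × 14 = 238 mm².
0.6 F_u A_nv = 372 kN; 0.6 F_y A_gv = 415.8 kN → shear rupture governs the shear term.
R_n = 372 + 1.0 × 410 × 238 / 1000 = 469.5 kN.
Design strength φR_n = 0.75 × 469.5 = 352 kN.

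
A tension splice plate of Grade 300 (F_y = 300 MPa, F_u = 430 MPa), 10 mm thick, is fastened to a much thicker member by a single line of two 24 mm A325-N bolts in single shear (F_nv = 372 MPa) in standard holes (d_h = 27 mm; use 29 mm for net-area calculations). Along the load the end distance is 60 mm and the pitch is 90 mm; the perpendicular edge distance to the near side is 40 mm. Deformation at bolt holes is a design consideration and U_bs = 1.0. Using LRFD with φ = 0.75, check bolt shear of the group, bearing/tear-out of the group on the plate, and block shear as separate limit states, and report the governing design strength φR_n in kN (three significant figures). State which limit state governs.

Bolt shear: A_b = π·24²/4 = 452.4 mm²; R_n = 372 × 452.4 × 2 × 1 / 1000 = 336.6 kN → 0.75 × 336.6 = 252 kN.
Bearing: edge l_c = 46.5, r_n = 239.9 kN; interior l_c = 63, r_n = 247.7 kN; R_n = 239.9 + 1·247.7 = 487.6 kN → 366 kN.
Block shear: A_gv = 1500, A_nv = 1065, A_nt = 255 mm²; R_n = min(0.6F_uA_nv, 0.6F_yA_gv) + U_bs·F_u·A_nt = 379.7 kN → 285 kN.
Bolt shear governs: 252 kN.

252 kN (bolt shear governs)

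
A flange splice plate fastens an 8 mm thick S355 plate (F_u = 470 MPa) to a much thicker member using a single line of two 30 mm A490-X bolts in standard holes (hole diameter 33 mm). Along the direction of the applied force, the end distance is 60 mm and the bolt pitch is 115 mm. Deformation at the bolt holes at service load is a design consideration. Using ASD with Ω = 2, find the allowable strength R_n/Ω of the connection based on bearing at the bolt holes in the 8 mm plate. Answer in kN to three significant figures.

Per bolt r_n = 1.2 l_c t F_u ≤ 2.4 d t F_u; upper limit = 2.4 × 30 × 8 × 470 / 1000 = 270.7 kN.
Edge bolt: l_c = 60 − 33/2 = 43.5 mm → 1.2 × 43.5 × 8 × 470 / 1000 = 196.3 → r_n = 196.3 kN.
Interior bolts: l_c = 115 − 33 = 82 mm → 1.2 × 82 × 8 × 470 / 1000 = 370 → r_n = 270.7 kN.
R_n = 1 × 196.3 + 1 × 270.7 = 467 kN.
Allowable strength R_n/Ω = 467 / 2 = 233 kN.

233 kN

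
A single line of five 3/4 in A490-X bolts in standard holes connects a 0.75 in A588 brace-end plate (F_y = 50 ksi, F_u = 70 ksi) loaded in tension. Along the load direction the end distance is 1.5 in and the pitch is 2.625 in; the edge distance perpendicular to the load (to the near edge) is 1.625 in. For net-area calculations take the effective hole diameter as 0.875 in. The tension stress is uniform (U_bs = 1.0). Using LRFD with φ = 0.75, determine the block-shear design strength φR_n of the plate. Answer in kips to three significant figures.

237 kips

Shear plane L_v = 1.5 + 4·2.625 = 12 in; A_gv = 12 × 0.75 = 9 in².
A_nv = (12 − 4.5·0.875) × 0.75 = 6.047 in².
A_nt = (1.625 − 0.5·0.875) × 0.75 = 0.8906 in².
0.6 F_u A_nv = 254 kips; 0.6 F_y A_gv = 270 kips → shear rupture governs the shear term.
R_n = 254 + 1.0 × 70 × 0.8906 = 316.3 kips.
Design strength φR_n = 0.75 × 316.3 = 237 kips.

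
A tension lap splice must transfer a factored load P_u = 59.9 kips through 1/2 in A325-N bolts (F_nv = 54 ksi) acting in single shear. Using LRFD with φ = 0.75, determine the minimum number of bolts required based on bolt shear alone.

A_b = π·0.5²/4 = 0.1963 in².
Per-bolt design strength φR_n = 0.75 × 54 × 0.1963 × 1 = 7.952 kips.
n ≥ 59.9 / 7.952 = 7.533 → use 8 bolts.

8 bolts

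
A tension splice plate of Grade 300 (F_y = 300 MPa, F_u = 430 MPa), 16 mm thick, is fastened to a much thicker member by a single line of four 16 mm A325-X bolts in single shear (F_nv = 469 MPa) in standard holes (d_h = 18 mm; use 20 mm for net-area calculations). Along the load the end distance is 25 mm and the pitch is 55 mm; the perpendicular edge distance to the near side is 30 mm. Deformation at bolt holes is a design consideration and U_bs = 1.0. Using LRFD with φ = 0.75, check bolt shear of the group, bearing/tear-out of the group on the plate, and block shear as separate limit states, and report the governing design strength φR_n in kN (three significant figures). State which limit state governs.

283 kN (bolt shear governs)

Bolt shear: A_b = π·16²/4 = 201.1 mm²; R_n = 469 × 201.1 × 4 × 1 / 1000 = 377.2 kN → 0.75 × 377.2 = 283 kN.
Bearing: edge l_c = 16, r_n = 132.1 kN; interior l_c = 37, r_n = 264.2 kN; R_n = 132.1 + 3·264.2 = 924.7 kN → 694 kN.
Block shear: A_gv = 3040, A_nv = 1920, A_nt = 320 mm²; R_n = min(0.6F_uA_nv, 0.6F_yA_gv) + U_bs·F_u·A_nt = 633 kN → 475 kN.
Bolt shear governs: 283 kN.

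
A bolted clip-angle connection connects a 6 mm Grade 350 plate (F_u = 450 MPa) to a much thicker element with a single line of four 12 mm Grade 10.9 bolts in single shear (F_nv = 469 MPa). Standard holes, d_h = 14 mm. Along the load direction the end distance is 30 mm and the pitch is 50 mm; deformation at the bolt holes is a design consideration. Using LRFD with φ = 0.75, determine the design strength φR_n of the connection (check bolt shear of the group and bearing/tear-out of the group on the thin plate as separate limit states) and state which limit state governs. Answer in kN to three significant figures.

159 kN (bolt shear governs)

Bolt shear: A_b = π·12²/4 = 113.1 mm²; R_n = 469 × 113.1 × 4 × 1 / 1000 = 212.2 kN → 0.75 × 212.2 = 159 kN.
Bearing (1.2 l_c t F_u ≤ 2.4 d t F_u): upper limit = 2.4·12·6·450 / 1000 = 77.76 kN.
  Edge l_c = 30 − 14/2 = 23 → r_n = 74.52 kN; interior l_c = 50 − 14 = 36 → r_n = 77.76 kN.
  R_n,bearing = 1·74.52 + 3·77.76 = 307.8 kN → 0.75 × 307.8 = 231 kN.
Bolt shear governs: 159 kN.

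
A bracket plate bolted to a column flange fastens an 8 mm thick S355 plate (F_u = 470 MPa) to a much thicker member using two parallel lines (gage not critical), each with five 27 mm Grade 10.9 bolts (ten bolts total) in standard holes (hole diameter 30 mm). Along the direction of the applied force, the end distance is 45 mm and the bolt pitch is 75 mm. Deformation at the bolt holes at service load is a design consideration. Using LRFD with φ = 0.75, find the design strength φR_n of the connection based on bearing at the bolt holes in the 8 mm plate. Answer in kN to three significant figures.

1420 kN

Per bolt r_n = 1.2 l_c t F_u ≤ 2.4 d t F_u; upper limit = 2.4 × 27 × 8 × 470 / 1000 = 243.6 kN.
Edge bolt: l_c = 45 − 30/2 = 30 mm → 1.2 × 30 × 8 × 470 / 1000 = 135.4 → r_n = 135.4 kN.
Interior bolts: l_c = 75 − 30 = 45 mm → 1.2 × 45 × 8 × 470 / 1000 = 203 → r_n = 203 kN.
R_n = 2 × 135.4 + 8 × 203 = 1895 kN.
Design strength φR_n = 0.75 × 1895 = 1420 kN.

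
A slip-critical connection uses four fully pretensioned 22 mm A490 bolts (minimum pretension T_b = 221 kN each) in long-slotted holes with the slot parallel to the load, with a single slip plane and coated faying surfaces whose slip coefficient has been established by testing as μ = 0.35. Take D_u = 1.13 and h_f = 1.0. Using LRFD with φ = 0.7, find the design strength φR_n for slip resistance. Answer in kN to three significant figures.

R_n = μ · D_u · h_f · T_b · n_s · n_b = 0.35 × 1.13 × 1.0 × 221 × 1 × 4 = 349.6 kN.
Design strength φR_n = 0.7 × 349.6 = 245 kN.

245 kN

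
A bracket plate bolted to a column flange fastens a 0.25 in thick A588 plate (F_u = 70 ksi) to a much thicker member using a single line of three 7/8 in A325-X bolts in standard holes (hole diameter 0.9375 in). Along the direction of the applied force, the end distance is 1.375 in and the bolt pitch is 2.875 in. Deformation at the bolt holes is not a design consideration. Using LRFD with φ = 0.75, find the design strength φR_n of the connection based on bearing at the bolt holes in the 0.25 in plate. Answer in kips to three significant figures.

86.7 kips

Per bolt r_n = 1.5 l_c t F_u ≤ 3.0 d t F_u; upper limit = 3.0 × 0.875 × 0.25 × 70 = 45.94 kips.
Edge bolt: l_c = 1.375 − 0.9375/2 = 0.9062 in → 1.5 × 0.9062 × 0.25 × 70 = 23.79 → r_n = 23.79 kips.
Interior bolts: l_c = 2.875 − 0.9375 = 1.938 in → 1.5 × 1.938 × 0.25 × 70 = 50.86 → r_n = 45.94 kips.
R_n = 1 × 23.79 + 2 × 45.94 = 115.7 kips.
Design strength φR_n = 0.75 × 115.7 = 86.7 kips.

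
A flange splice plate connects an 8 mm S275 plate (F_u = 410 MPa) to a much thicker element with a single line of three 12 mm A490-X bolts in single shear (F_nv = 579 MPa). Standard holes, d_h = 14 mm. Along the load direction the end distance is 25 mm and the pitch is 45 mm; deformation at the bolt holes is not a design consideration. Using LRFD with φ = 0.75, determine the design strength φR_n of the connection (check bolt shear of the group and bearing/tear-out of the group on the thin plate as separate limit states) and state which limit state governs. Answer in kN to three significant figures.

Bolt shear: A_b = π·12²/4 = 113.1 mm²; R_n = 579 × 113.1 × 3 × 1 / 1000 = 196.5 kN → 0.75 × 196.5 = 147 kN.
Bearing (1.5 l_c t F_u ≤ 3.0 d t F_u): upper limit = 3.0·12·8·410 / 1000 = 118.1 kN.
  Edge l_c = 25 − 14/2 = 18 → r_n = 88.56 kN; interior l_c = 45 − 14 = 31 → r_n = 118.1 kN.
  R_n,bearing = 1·88.56 + 2·118.1 = 324.7 kN → 0.75 × 324.7 = 244 kN.
Bolt shear governs: 147 kN.

147 kN (bolt shear governs)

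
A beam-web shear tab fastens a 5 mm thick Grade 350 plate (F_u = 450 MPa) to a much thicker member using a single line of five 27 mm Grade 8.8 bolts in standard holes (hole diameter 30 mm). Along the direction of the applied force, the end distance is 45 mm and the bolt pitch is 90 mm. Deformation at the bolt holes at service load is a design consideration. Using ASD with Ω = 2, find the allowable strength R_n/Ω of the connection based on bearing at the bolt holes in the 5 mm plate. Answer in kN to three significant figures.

Per bolt r_n = 1.2 l_c t F_u ≤ 2.4 d t F_u; upper limit = 2.4 × 27 × 5 × 450 / 1000 = 145.8 kN.
Edge bolt: l_c = 45 − 30/2 = 30 mm → 1.2 × 30 × 5 × 450 / 1000 = 81 → r_n = 81 kN.
Interior bolts: l_c = 90 − 30 = 60 mm → 1.2 × 60 × 5 × 450 / 1000 = 162 → r_n = 145.8 kN.
R_n = 1 × 81 + 4 × 145.8 = 664.2 kN.
Allowable strength R_n/Ω = 664.2 / 2 = 332 kN.

332 kN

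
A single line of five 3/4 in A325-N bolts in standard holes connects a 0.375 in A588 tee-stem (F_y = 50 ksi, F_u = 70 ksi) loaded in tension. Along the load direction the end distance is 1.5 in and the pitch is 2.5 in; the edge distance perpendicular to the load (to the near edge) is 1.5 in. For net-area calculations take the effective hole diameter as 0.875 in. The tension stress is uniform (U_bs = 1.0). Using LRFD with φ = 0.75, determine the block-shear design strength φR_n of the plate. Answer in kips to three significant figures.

110 kips

Shear plane L_v = 1.5 + 4·2.5 = 11.5 in; A_gv = 11.5 × 0.375 = 4.312 in².
A_nv = (11.5 − 4.5·0.875) × 0.375 = 2.836 in².
A_nt = (1.5 − 0.5·0.875) × 0.375 = 0.3984 in².
0.6 F_u A_nv = 119.1 kips; 0.6 F_y A_gv = 129.4 kips → shear rupture governs the shear term.
R_n = 119.1 + 1.0 × 70 × 0.3984 = 147 kips.
Design strength φR_n = 0.75 × 147 = 110 kips.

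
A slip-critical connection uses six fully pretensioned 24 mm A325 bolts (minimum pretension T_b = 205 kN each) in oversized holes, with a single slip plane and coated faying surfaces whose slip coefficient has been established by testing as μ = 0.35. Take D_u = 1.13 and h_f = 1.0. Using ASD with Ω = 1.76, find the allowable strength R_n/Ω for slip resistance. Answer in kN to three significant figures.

276 kN

R_n = μ · D_u · h_f · T_b · n_s · n_b = 0.35 × 1.13 × 1.0 × 205 × 1 × 6 = 486.5 kN.
Allowable strength R_n/Ω = 486.5 / 1.76 = 276 kN.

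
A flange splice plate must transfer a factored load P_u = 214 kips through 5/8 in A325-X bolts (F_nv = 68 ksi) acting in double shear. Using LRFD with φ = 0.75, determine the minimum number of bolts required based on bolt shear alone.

A_b = π·0.625²/4 = 0.3068 in².
Per-bolt design strength φR_n = 0.75 × 68 × 0.3068 × 2 = 31.29 kips.
n ≥ 214 / 31.29 = 6.839 → use 7 bolts.

7 bolts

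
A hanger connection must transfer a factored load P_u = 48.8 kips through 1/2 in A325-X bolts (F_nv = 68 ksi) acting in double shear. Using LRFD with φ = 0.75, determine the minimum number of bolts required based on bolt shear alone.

A_b = π·0.5²/4 = 0.1963 in².
Per-bolt design strength φR_n = 0.75 × 68 × 0.1963 × 2 = 20.03 kips.
n ≥ 48.8 / 20.03 = 2.437 → use 3 bolts.

3 bolts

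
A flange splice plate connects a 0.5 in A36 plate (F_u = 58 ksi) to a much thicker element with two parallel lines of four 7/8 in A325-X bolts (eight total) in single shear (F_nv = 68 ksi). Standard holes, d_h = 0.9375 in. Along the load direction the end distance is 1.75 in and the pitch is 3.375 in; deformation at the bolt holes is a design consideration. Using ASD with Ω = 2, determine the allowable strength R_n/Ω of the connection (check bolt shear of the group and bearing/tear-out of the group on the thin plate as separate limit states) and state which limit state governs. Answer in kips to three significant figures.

Bolt shear: A_b = π·0.875²/4 = 0.6013 in²; R_n = 68 × 0.6013 × 8 × 1 = 327.1 kips → 327.1 / 2 = 164 kips.
Bearing (1.2 l_c t F_u ≤ 2.4 d t F_u): upper limit = 2.4·0.875·0.5·58 = 60.9 kips.
  Edge l_c = 1.75 − 0.9375/2 = 1.281 → r_n = 44.59 kips; interior l_c = 3.375 − 0.9375 = 2.438 → r_n = 60.9 kips.
  R_n,bearing = 2·44.59 + 6·60.9 = 454.6 kips → 454.6 / 2 = 227 kips.
Bolt shear governs: 164 kips.

164 kips (bolt shear governs)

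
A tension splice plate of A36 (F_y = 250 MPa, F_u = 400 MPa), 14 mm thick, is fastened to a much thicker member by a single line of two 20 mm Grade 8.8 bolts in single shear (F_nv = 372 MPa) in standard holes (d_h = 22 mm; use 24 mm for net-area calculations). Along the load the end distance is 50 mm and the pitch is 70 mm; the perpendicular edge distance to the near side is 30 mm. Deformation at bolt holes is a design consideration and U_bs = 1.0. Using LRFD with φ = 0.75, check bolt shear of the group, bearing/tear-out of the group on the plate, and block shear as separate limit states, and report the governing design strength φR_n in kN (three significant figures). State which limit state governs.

175 kN (bolt shear governs)

Bolt shear: A_b = π·20²/4 = 314.2 mm²; R_n = 372 × 314.2 × 2 × 1 / 1000 = 233.7 kN → 0.75 × 233.7 = 175 kN.
Bearing: edge l_c = 39, r_n = 262.1 kN; interior l_c = 48, r_n = 268.8 kN; R_n = 262.1 + 1·268.8 = 530.9 kN → 398 kN.
Block shear: A_gv = 1680, A_nv = 1176, A_nt = 252 mm²; R_n = min(0.6F_uA_nv, 0.6F_yA_gv) + U_bs·F_u·A_nt = 352.8 kN → 265 kN.
Bolt shear governs: 175 kN.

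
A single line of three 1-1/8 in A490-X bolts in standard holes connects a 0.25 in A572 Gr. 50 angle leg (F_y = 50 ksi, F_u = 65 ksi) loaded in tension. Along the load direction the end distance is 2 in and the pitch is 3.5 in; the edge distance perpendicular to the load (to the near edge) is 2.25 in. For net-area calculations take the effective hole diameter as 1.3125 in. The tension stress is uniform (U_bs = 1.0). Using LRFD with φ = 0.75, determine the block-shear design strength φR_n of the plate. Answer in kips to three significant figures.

Shear plane L_v = 2 + 2·3.5 = 9 in; A_gv = 9 × 0.25 = 2.25 in².
A_nv = (9 − 2.5·1.3125) × 0.25 = 1.43 in².
A_nt = (2.25 − 0.5·1.3125) × 0.25 = 0.3984 in².
0.6 F_u A_nv = 55.76 kips; 0.6 F_y A_gv = 67.5 kips → shear rupture governs the shear term.
R_n = 55.76 + 1.0 × 65 × 0.3984 = 81.66 kips.
Design strength φR_n = 0.75 × 81.66 = 61.2 kips.

61.2 kips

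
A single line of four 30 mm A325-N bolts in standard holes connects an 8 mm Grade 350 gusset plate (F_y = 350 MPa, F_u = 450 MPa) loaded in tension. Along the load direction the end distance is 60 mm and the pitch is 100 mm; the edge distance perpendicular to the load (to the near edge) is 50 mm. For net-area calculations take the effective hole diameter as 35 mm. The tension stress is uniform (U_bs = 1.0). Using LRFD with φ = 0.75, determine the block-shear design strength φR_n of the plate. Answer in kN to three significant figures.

Shear plane L_v = 60 + 3·100 = 360 mm; A_gv = 360 × 8 = 2880 mm².
A_nv = (360 − 3.5·35) × 8 = 1900 mm².
A_nt = (50 − 0.5·35) × 8 = 260 mm².
0.6 F_u A_nv = 513 kN; 0.6 F_y A_gv = 604.8 kN → shear rupture governs the shear term.
R_n = 513 + 1.0 × 450 × 260 / 1000 = 630 kN.
Design strength φR_n = 0.75 × 630 = 472 kN.

472 kN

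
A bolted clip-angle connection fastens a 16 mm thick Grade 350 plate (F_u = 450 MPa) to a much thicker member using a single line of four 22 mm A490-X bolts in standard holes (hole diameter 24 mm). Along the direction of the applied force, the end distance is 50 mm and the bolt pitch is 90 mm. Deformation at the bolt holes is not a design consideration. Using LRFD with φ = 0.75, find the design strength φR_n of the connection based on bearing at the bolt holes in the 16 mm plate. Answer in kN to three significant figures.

1380 kN

Per bolt r_n = 1.5 l_c t F_u ≤ 3.0 d t F_u; upper limit = 3.0 × 22 × 16 × 450 / 1000 = 475.2 kN.
Edge bolt: l_c = 50 − 24/2 = 38 mm → 1.5 × 38 × 16 × 450 / 1000 = 410.4 → r_n = 410.4 kN.
Interior bolts: l_c = 90 − 24 = 66 mm → 1.5 × 66 × 16 × 450 / 1000 = 712.8 → r_n = 475.2 kN.
R_n = 1 × 410.4 + 3 × 475.2 = 1836 kN.
Design strength φR_n = 0.75 × 1836 = 1380 kN.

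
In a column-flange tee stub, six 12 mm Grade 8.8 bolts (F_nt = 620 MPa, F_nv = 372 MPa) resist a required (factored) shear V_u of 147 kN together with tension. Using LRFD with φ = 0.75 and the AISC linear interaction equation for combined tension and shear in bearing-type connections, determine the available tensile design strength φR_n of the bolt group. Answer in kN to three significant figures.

165 kN

A_b = π·12²/4 = 113.1 mm²; f_rv = 147 × 1000 / (6 × 113.1) = 216.6 MPa.
F'_nt = 1.3 F_nt − (F_nt / φF_nv) f_rv = 1.3·620 − (620/(0.75·372))·216.6 = 324.6 MPa, capped at F_nt → F'_nt = 324.6 MPa.
R_n = F'_nt · A_b · n = 324.6 × 113.1 × 6 / 1000 = 220.3 kN.
Design strength φR_n = 0.75 × 220.3 = 165 kN.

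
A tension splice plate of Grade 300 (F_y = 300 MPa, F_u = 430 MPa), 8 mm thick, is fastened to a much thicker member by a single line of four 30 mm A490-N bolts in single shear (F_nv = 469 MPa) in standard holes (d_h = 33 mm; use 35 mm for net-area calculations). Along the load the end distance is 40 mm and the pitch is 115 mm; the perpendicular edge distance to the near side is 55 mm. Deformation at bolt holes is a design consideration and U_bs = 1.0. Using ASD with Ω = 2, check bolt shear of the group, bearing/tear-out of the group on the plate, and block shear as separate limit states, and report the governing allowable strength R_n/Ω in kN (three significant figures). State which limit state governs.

335 kN (block shear governs)

Bolt shear: A_b = π·30²/4 = 706.9 mm²; R_n = 469 × 706.9 × 4 × 1 / 1000 = 1326 kN → 1326 / 2 = 663 kN.
Bearing: edge l_c = 23.5, r_n = 97.01 kN; interior l_c = 82, r_n = 247.7 kN; R_n = 97.01 + 3·247.7 = 840 kN → 420 kN.
Block shear: A_gv = 3080, A_nv = 2100, A_nt = 300 mm²; R_n = min(0.6F_uA_nv, 0.6F_yA_gv) + U_bs·F_u·A_nt = 670.8 kN → 335 kN.
Block shear governs: 335 kN.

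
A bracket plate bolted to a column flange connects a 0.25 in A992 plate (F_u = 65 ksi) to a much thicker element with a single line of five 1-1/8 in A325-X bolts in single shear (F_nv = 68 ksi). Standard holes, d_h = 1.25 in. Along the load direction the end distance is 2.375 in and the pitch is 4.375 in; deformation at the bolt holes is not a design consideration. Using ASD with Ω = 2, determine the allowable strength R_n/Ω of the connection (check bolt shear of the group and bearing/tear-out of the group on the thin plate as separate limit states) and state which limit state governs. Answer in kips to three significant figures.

131 kips (bearing governs)

Bolt shear: A_b = π·1.125²/4 = 0.994 in²; R_n = 68 × 0.994 × 5 × 1 = 338 kips → 338 / 2 = 169 kips.
Bearing (1.5 l_c t F_u ≤ 3.0 d t F_u): upper limit = 3.0·1.125·0.25·65 = 54.84 kips.
  Edge l_c = 2.375 − 1.25/2 = 1.75 → r_n = 42.66 kips; interior l_c = 4.375 − 1.25 = 3.125 → r_n = 54.84 kips.
  R_n,bearing = 1·42.66 + 4·54.84 = 262 kips → 262 / 2 = 131 kips.
Bearing governs: 131 kips.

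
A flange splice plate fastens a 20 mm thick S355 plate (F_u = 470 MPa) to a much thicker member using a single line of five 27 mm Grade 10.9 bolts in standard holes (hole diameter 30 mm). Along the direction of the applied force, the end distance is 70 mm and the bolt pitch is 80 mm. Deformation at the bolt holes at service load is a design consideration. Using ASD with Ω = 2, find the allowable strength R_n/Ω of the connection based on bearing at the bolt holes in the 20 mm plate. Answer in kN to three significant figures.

Per bolt r_n = 1.2 l_c t F_u ≤ 2.4 d t F_u; upper limit = 2.4 × 27 × 20 × 470 / 1000 = 609.1 kN.
Edge bolt: l_c = 70 − 30/2 = 55 mm → 1.2 × 55 × 20 × 470 / 1000 = 620.4 → r_n = 609.1 kN.
Interior bolts: l_c = 80 − 30 = 50 mm → 1.2 × 50 × 20 × 470 / 1000 = 564 → r_n = 564 kN.
R_n = 1 × 609.1 + 4 × 564 = 2865 kN.
Allowable strength R_n/Ω = 2865 / 2 = 1430 kN.

1430 kN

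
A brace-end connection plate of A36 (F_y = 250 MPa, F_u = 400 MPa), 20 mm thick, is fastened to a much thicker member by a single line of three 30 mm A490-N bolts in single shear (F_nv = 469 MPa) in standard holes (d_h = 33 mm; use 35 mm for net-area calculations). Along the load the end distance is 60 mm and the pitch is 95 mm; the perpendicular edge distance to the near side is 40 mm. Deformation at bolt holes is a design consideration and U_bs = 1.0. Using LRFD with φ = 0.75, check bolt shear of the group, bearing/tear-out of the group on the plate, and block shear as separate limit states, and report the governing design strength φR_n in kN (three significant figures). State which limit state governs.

Bolt shear: A_b = π·30²/4 = 706.9 mm²; R_n = 469 × 706.9 × 3 × 1 / 1000 = 994.5 kN → 0.75 × 994.5 = 746 kN.
Bearing: edge l_c = 43.5, r_n = 417.6 kN; interior l_c = 62, r_n = 576 kN; R_n = 417.6 + 2·576 = 1570 kN → 1180 kN.
Block shear: A_gv = 5000, A_nv = 3250, A_nt = 450 mm²; R_n = min(0.6F_uA_nv, 0.6F_yA_gv) + U_bs·F_u·A_nt = 930 kN → 698 kN.
Block shear governs: 698 kN.

698 kN (block shear governs)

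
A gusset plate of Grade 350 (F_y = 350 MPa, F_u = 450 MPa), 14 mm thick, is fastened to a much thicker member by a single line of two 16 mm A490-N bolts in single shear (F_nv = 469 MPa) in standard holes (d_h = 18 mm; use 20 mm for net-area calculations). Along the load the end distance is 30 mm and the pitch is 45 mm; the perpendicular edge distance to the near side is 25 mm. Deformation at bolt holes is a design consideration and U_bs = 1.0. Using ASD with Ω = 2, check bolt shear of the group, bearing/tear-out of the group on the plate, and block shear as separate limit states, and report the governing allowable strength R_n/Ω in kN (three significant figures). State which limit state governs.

Bolt shear: A_b = π·16²/4 = 201.1 mm²; R_n = 469 × 201.1 × 2 × 1 / 1000 = 188.6 kN → 188.6 / 2 = 94.3 kN.
Bearing: edge l_c = 21, r_n = 158.8 kN; interior l_c = 27, r_n = 204.1 kN; R_n = 158.8 + 1·204.1 = 362.9 kN → 181 kN.
Block shear: A_gv = 1050, A_nv = 630, A_nt = 210 mm²; R_n = min(0.6F_uA_nv, 0.6F_yA_gv) + U_bs·F_u·A_nt = 264.6 kN → 132 kN.
Bolt shear governs: 94.3 kN.

94.3 kN (bolt shear governs)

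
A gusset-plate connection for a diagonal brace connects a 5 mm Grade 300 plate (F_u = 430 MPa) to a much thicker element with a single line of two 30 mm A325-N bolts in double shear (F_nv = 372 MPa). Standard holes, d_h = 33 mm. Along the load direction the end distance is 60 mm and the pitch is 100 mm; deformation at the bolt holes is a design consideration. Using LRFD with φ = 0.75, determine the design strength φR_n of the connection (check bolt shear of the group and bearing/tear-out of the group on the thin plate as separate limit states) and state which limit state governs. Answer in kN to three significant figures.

200 kN (bearing governs)

Bolt shear: A_b = π·30²/4 = 706.9 mm²; R_n = 372 × 706.9 × 2 × 2 / 1000 = 1052 kN → 0.75 × 1052 = 789 kN.
Bearing (1.2 l_c t F_u ≤ 2.4 d t F_u): upper limit = 2.4·30·5·430 / 1000 = 154.8 kN.
  Edge l_c = 60 − 33/2 = 43.5 → r_n = 112.2 kN; interior l_c = 100 − 33 = 67 → r_n = 154.8 kN.
  R_n,bearing = 1·112.2 + 1·154.8 = 267 kN → 0.75 × 267 = 200 kN.
Bearing governs: 200 kN.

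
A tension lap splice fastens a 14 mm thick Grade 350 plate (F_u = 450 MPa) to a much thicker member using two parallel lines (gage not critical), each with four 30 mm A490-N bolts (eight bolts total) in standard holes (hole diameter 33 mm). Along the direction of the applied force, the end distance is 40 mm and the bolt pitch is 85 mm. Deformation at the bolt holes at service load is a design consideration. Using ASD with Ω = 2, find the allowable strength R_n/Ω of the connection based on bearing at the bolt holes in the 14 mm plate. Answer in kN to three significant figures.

1360 kN

Per bolt r_n = 1.2 l_c t F_u ≤ 2.4 d t F_u; upper limit = 2.4 × 30 × 14 × 450 / 1000 = 453.6 kN.
Edge bolt: l_c = 40 − 33/2 = 23.5 mm → 1.2 × 23.5 × 14 × 450 / 1000 = 177.7 → r_n = 177.7 kN.
Interior bolts: l_c = 85 − 33 = 52 mm → 1.2 × 52 × 14 × 450 / 1000 = 393.1 → r_n = 393.1 kN.
R_n = 2 × 177.7 + 6 × 393.1 = 2714 kN.
Allowable strength R_n/Ω = 2714 / 2 = 1360 kN.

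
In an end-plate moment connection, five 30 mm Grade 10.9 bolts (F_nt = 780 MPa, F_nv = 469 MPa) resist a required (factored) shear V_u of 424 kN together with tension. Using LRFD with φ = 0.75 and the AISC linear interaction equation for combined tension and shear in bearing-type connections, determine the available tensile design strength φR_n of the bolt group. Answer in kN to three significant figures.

A_b = π·30²/4 = 706.9 mm²; f_rv = 424 × 1000 / (5 × 706.9) = 120 MPa.
F'_nt = 1.3 F_nt − (F_nt / φF_nv) f_rv = 1.3·780 − (780/(0.75·469))·120 = 748 MPa, capped at F_nt → F'_nt = 748 MPa.
R_n = F'_nt · A_b · n = 748 × 706.9 × 5 / 1000 = 2644 kN.
Design strength φR_n = 0.75 × 2644 = 1980 kN.

1980 kN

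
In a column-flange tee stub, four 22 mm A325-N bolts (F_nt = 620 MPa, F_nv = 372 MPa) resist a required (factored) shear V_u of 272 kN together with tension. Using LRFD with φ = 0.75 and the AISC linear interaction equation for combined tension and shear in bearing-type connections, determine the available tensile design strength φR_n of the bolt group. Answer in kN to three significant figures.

466 kN

A_b = π·22²/4 = 380.1 mm²; f_rv = 272 × 1000 / (4 × 380.1) = 178.9 MPa.
F'_nt = 1.3 F_nt − (F_nt / φF_nv) f_rv = 1.3·620 − (620/(0.75·372))·178.9 = 408.5 MPa, capped at F_nt → F'_nt = 408.5 MPa.
R_n = F'_nt · A_b · n = 408.5 × 380.1 × 4 / 1000 = 621.1 kN.
Design strength φR_n = 0.75 × 621.1 = 466 kN.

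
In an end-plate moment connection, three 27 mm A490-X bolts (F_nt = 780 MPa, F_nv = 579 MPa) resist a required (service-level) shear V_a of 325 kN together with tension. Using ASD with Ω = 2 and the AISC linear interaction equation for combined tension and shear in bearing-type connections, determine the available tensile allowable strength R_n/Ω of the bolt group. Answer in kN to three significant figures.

A_b = π·27²/4 = 572.6 mm²; f_rv = 325 × 1000 / (3 × 572.6) = 189.2 MPa.
F'_nt = 1.3 F_nt − (Ω F_nt / F_nv) f_rv = 1.3·780 − (2·780/579)·189.2 = 504.2 MPa, capped at F_nt → F'_nt = 504.2 MPa.
R_n = F'_nt · A_b · n = 504.2 × 572.6 × 3 / 1000 = 866.1 kN.
Allowable strength R_n/Ω = 866.1 / 2 = 433 kN.

433 kN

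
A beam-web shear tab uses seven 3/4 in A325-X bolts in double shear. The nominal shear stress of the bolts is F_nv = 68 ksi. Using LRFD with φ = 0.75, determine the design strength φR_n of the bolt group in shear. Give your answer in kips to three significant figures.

A_b = π × 0.75² / 4 = 0.4418 in².
R_n = F_nv · A_b · n · n_s = 68 × 0.4418 × 7 × 2 = 420.6 kips.
Design strength φR_n = 0.75 × 420.6 = 315 kips.

315 kips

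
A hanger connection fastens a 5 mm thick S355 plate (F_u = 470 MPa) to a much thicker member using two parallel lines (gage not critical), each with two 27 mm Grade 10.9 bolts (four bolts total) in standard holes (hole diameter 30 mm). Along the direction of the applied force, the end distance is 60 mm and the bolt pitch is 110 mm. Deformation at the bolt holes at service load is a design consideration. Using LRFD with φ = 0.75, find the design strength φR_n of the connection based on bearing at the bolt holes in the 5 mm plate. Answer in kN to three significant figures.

Per bolt r_n = 1.2 l_c t F_u ≤ 2.4 d t F_u; upper limit = 2.4 × 27 × 5 × 470 / 1000 = 152.3 kN.
Edge bolt: l_c = 60 − 30/2 = 45 mm → 1.2 × 45 × 5 × 470 / 1000 = 126.9 → r_n = 126.9 kN.
Interior bolts: l_c = 110 − 30 = 80 mm → 1.2 × 80 × 5 × 470 / 1000 = 225.6 → r_n = 152.3 kN.
R_n = 2 × 126.9 + 2 × 152.3 = 558.4 kN.
Design strength φR_n = 0.75 × 558.4 = 419 kN.

419 kN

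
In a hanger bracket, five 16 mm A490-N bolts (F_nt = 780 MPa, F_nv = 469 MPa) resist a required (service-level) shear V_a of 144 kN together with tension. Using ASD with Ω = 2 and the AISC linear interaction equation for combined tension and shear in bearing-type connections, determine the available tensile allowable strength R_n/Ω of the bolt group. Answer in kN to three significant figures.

A_b = π·16²/4 = 201.1 mm²; f_rv = 144 × 1000 / (5 × 201.1) = 143.2 MPa.
F'_nt = 1.3 F_nt − (Ω F_nt / F_nv) f_rv = 1.3·780 − (2·780/469)·143.2 = 537.6 MPa, capped at F_nt → F'_nt = 537.6 MPa.
R_n = F'_nt · A_b · n = 537.6 × 201.1 × 5 / 1000 = 540.4 kN.
Allowable strength R_n/Ω = 540.4 / 2 = 270 kN.

270 kN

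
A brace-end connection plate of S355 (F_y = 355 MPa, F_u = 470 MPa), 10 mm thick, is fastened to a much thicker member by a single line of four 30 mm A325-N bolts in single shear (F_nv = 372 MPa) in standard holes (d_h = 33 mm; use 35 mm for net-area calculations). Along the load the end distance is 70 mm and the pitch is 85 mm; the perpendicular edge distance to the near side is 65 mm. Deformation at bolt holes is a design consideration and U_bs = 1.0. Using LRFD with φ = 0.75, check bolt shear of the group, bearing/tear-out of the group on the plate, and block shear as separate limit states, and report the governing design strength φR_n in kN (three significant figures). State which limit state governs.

Bolt shear: A_b = π·30²/4 = 706.9 mm²; R_n = 372 × 706.9 × 4 × 1 / 1000 = 1052 kN → 0.75 × 1052 = 789 kN.
Bearing: edge l_c = 53.5, r_n = 301.7 kN; interior l_c = 52, r_n = 293.3 kN; R_n = 301.7 + 3·293.3 = 1182 kN → 886 kN.
Block shear: A_gv = 3250, A_nv = 2025, A_nt = 475 mm²; R_n = min(0.6F_uA_nv, 0.6F_yA_gv) + U_bs·F_u·A_nt = 794.3 kN → 596 kN.
Block shear governs: 596 kN.

596 kN (block shear governs)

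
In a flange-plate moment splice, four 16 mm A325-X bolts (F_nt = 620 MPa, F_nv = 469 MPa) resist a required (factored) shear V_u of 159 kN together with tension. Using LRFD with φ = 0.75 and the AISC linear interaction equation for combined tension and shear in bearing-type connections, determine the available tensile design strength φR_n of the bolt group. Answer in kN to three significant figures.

A_b = π·16²/4 = 201.1 mm²; f_rv = 159 × 1000 / (4 × 201.1) = 197.7 MPa.
F'_nt = 1.3 F_nt − (F_nt / φF_nv) f_rv = 1.3·620 − (620/(0.75·469))·197.7 = 457.5 MPa, capped at F_nt → F'_nt = 457.5 MPa.
R_n = F'_nt · A_b · n = 457.5 × 201.1 × 4 / 1000 = 368 kN.
Design strength φR_n = 0.75 × 368 = 276 kN.

276 kN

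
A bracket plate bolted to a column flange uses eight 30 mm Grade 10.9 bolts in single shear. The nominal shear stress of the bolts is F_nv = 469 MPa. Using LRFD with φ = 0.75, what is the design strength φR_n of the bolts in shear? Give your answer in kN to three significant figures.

1990 kN

A_b = π × 30² / 4 = 706.9 mm².
R_n = F_nv · A_b · n · n_s = 469 × 706.9 × 8 × 1 / 1000 = 2652 kN.
Design strength φR_n = 0.75 × 2652 = 1990 kN.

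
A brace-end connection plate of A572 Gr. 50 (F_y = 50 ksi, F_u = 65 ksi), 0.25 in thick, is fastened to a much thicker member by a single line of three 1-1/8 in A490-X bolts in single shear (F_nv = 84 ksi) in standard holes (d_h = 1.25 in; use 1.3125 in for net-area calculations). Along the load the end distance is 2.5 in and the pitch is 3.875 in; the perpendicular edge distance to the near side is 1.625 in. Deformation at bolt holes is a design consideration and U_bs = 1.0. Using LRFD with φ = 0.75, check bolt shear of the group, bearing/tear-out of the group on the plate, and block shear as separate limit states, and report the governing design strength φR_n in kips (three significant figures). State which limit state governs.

Bolt shear: A_b = π·1.125²/4 = 0.994 in²; R_n = 84 × 0.994 × 3 × 1 = 250.5 kips → 0.75 × 250.5 = 188 kips.
Bearing: edge l_c = 1.875, r_n = 36.56 kips; interior l_c = 2.625, r_n = 43.87 kips; R_n = 36.56 + 2·43.87 = 124.3 kips → 93.2 kips.
Block shear: A_gv = 2.562, A_nv = 1.742, A_nt = 0.2422 in²; R_n = min(0.6F_uA_nv, 0.6F_yA_gv) + U_bs·F_u·A_nt = 83.69 kips → 62.8 kips.
Block shear governs: 62.8 kips.

62.8 kips (block shear governs)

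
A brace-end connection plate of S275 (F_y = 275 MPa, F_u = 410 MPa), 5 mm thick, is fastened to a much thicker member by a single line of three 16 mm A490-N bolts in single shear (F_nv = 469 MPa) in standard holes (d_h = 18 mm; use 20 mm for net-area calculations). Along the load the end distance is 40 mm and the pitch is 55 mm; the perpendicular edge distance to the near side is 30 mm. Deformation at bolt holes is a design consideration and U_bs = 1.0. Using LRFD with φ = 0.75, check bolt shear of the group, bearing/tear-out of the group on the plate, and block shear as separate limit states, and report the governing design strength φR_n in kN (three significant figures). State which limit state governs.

Bolt shear: A_b = π·16²/4 = 201.1 mm²; R_n = 469 × 201.1 × 3 × 1 / 1000 = 282.9 kN → 0.75 × 282.9 = 212 kN.
Bearing: edge l_c = 31, r_n = 76.26 kN; interior l_c = 37, r_n = 78.72 kN; R_n = 76.26 + 2·78.72 = 233.7 kN → 175 kN.
Block shear: A_gv = 750, A_nv = 500, A_nt = 100 mm²; R_n = min(0.6F_uA_nv, 0.6F_yA_gv) + U_bs·F_u·A_nt = 164 kN → 123 kN.
Block shear governs: 123 kN.

123 kN (block shear governs)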